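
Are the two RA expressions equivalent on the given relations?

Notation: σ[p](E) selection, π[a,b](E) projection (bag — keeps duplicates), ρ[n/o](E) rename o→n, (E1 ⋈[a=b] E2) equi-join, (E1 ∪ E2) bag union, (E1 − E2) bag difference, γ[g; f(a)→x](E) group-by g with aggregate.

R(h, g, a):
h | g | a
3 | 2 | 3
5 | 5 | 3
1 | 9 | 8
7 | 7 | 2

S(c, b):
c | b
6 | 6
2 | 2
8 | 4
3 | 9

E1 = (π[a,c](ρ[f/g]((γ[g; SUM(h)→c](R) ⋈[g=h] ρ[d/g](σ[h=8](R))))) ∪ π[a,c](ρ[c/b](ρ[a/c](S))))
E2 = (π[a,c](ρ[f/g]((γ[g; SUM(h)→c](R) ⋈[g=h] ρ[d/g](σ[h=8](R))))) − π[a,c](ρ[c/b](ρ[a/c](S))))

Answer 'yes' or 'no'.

E1 stepwise |·|:
  R → 4
  γ[g; SUM(h)→c](R) → 4
  R → 4
  σ[h=8](R) → 0
  ρ[d/g](σ[h=8](R)) → 0
  (γ[g; SUM(h)→c](R) ⋈[g=h] ρ[d/g](σ[h=8](R))) → 0
  ρ[f/g]((γ[g; SUM(h)→c](R) ⋈[g=h] ρ[d/g](σ[h=8](R)))) → 0
  π[a,c](ρ[f/g]((γ[g; SUM(h)→c](R) ⋈[g=h] ρ[d/g](σ[h=8](R))))) → 0
  S → 4
  ρ[a/c](S) → 4
  ρ[c/b](ρ[a/c](S)) → 4
  π[a,c](ρ[c/b](ρ[a/c](S))) → 4
  (π[a,c](ρ[f/g]((γ[g; SUM(h)→c](R) ⋈[g=h] ρ[d/g](σ[h=8](R))))) ∪ π[a,c](ρ[c/b](ρ[a/c](S)))) → 4
E2 stepwise |·|:
  R → 4
  γ[g; SUM(h)→c](R) → 4
  R → 4
  σ[h=8](R) → 0
  ρ[d/g](σ[h=8](R)) → 0
  (γ[g; SUM(h)→c](R) ⋈[g=h] ρ[d/g](σ[h=8](R))) → 0
  ρ[f/g]((γ[g; SUM(h)→c](R) ⋈[g=h] ρ[d/g](σ[h=8](R)))) → 0
  π[a,c](ρ[f/g]((γ[g; SUM(h)→c](R) ⋈[g=h] ρ[d/g](σ[h=8](R))))) → 0
  S → 4
  ρ[a/c](S) → 4
  ρ[c/b](ρ[a/c](S)) → 4
  π[a,c](ρ[c/b](ρ[a/c](S))) → 4
  (π[a,c](ρ[f/g]((γ[g; SUM(h)→c](R) ⋈[g=h] ρ[d/g](σ[h=8](R))))) − π[a,c](ρ[c/b](ρ[a/c](S)))) → 0

E1 result:
a | c
2 | 2
3 | 9
6 | 6
8 | 4
E2 result:
a | c
(0 rows)
Witness: (6, 6) appears 1× in E1 but 0× in E2.

no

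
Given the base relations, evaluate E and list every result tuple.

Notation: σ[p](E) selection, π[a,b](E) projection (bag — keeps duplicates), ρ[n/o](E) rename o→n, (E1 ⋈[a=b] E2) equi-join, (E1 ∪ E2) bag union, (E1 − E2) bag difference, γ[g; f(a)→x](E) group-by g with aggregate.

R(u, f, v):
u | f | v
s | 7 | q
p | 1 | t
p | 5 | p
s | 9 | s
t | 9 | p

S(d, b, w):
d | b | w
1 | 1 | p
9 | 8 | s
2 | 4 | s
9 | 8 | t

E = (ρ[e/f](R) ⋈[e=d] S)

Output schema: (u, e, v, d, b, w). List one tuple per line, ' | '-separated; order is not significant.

Row counts bottom-up:
  R → 5
  ρ[e/f](R) → 5
  S → 4
  (ρ[e/f](R) ⋈[e=d] S) → 5

== RESULT ==
u | e | v | d | b | w
p | 1 | t | 1 | 1 | p
s | 9 | s | 9 | 8 | s
s | 9 | s | 9 | 8 | t
t | 9 | p | 9 | 8 | s
t | 9 | p | 9 | 8 | t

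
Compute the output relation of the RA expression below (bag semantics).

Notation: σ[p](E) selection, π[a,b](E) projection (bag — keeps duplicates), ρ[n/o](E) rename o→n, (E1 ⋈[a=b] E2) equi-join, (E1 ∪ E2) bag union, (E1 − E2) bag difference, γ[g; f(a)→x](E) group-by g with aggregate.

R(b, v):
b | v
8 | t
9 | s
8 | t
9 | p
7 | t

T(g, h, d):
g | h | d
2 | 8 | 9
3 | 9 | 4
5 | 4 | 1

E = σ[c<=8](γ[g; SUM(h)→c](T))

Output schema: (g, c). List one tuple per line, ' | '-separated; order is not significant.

Row counts bottom-up:
  T → 3
  γ[g; SUM(h)→c](T) → 3
  σ[c<=8](γ[g; SUM(h)→c](T)) → 2

== RESULT ==
g | c
2 | 8
5 | 4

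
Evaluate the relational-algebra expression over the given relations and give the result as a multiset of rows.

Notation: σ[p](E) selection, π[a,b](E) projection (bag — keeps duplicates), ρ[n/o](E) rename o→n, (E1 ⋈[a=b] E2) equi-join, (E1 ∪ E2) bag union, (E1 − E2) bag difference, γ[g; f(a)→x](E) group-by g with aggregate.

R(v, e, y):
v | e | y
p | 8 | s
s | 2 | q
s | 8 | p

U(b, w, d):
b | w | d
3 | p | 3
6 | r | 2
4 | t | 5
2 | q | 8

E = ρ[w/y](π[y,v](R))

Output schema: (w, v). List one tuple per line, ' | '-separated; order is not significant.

Stepwise |·|:
  R → 3
  π[y,v](R) → 3
  ρ[w/y](π[y,v](R)) → 3

== RESULT ==
w | v
p | s
q | s
s | p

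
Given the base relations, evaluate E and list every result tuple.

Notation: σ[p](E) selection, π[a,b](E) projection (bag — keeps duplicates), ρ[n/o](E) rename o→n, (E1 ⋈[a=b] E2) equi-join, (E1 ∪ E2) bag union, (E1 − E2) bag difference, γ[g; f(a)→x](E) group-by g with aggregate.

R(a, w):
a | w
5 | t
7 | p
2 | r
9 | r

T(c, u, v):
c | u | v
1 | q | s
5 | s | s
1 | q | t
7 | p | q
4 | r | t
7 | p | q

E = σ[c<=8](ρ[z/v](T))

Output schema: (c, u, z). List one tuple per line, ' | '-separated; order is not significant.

Row counts bottom-up:
  T → 6
  ρ[z/v](T) → 6
  σ[c<=8](ρ[z/v](T)) → 6

== RESULT ==
c | u | z
1 | q | s
1 | q | t
4 | r | t
5 | s | s
7 | p | q
7 | p | q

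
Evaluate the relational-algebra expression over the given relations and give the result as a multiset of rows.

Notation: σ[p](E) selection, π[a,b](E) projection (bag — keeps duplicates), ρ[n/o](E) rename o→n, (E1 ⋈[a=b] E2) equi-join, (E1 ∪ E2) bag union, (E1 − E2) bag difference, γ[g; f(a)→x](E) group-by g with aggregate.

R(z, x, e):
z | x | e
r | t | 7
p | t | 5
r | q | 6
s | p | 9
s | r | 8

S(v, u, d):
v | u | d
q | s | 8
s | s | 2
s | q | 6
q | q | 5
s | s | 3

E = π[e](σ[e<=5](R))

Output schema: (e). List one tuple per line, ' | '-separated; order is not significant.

Subexpression sizes:
  R → 5
  σ[e<=5](R) → 1
  π[e](σ[e<=5](R)) → 1

== RESULT ==
e
5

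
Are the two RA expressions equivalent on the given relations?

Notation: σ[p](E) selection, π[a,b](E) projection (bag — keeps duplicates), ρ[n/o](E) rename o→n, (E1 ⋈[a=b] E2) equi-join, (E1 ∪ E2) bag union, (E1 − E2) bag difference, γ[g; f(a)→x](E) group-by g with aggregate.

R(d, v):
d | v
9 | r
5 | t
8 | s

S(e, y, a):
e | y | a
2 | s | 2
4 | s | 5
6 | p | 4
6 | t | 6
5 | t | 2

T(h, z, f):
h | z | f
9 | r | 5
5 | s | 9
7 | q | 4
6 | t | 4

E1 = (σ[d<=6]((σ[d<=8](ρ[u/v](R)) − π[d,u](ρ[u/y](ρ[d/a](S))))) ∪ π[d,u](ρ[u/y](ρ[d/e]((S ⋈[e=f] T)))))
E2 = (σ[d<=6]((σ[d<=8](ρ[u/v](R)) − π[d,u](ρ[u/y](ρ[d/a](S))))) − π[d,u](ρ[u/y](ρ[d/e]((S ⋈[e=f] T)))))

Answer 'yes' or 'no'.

E1 per-node cardinality:
  R → 3
  ρ[u/v](R) → 3
  σ[d<=8](ρ[u/v](R)) → 2
  S → 5
  ρ[d/a](S) → 5
  ρ[u/y](ρ[d/a](S)) → 5
  π[d,u](ρ[u/y](ρ[d/a](S))) → 5
  (σ[d<=8](ρ[u/v](R)) − π[d,u](ρ[u/y](ρ[d/a](S)))) → 2
  σ[d<=6]((σ[d<=8](ρ[u/v](R)) − π[d,u](ρ[u/y](ρ[d/a](S))))) → 1
  S → 5
  T → 4
  (S ⋈[e=f] T) → 3
  ρ[d/e]((S ⋈[e=f] T)) → 3
  ρ[u/y](ρ[d/e]((S ⋈[e=f] T))) → 3
  π[d,u](ρ[u/y](ρ[d/e]((S ⋈[e=f] T)))) → 3
  (σ[d<=6]((σ[d<=8](ρ[u/v](R)) − π[d,u](ρ[u/y](ρ[d/a](S))))) ∪ π[d,u](ρ[u/y](ρ[d/e]((S ⋈[e=f] T))))) → 4
E2 per-node cardinality:
  R → 3
  ρ[u/v](R) → 3
  σ[d<=8](ρ[u/v](R)) → 2
  S → 5
  ρ[d/a](S) → 5
  ρ[u/y](ρ[d/a](S)) → 5
  π[d,u](ρ[u/y](ρ[d/a](S))) → 5
  (σ[d<=8](ρ[u/v](R)) − π[d,u](ρ[u/y](ρ[d/a](S)))) → 2
  σ[d<=6]((σ[d<=8](ρ[u/v](R)) − π[d,u](ρ[u/y](ρ[d/a](S))))) → 1
  S → 5
  T → 4
  (S ⋈[e=f] T) → 3
  ρ[d/e]((S ⋈[e=f] T)) → 3
  ρ[u/y](ρ[d/e]((S ⋈[e=f] T))) → 3
  π[d,u](ρ[u/y](ρ[d/e]((S ⋈[e=f] T)))) → 3
  (σ[d<=6]((σ[d<=8](ρ[u/v](R)) − π[d,u](ρ[u/y](ρ[d/a](S))))) − π[d,u](ρ[u/y](ρ[d/e]((S ⋈[e=f] T))))) → 0

E1 result:
d | u
4 | s
4 | s
5 | t
5 | t
E2 result:
d | u
(0 rows)
Witness: (4, 's') appears 2× in E1 but 0× in E2.

no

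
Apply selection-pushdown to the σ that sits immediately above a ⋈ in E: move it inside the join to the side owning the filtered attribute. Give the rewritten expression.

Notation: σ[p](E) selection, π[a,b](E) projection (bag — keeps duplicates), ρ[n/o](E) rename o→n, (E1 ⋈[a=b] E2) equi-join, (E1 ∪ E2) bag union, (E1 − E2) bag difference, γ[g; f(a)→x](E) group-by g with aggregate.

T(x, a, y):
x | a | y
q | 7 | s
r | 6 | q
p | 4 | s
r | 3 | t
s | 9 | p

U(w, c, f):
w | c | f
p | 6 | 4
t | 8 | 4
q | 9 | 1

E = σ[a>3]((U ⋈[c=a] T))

σ filters on a, owned by the right side.
E' = (U ⋈[c=a] σ[a>3](T))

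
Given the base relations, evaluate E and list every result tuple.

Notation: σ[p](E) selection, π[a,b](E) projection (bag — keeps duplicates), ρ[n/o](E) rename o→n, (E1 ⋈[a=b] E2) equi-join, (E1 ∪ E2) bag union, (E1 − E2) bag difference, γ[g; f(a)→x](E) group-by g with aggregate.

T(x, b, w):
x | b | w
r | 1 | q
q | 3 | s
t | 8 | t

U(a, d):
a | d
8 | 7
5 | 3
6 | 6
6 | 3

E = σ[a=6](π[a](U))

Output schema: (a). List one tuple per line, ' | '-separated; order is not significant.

Stepwise |·|:
  U → 4
  π[a](U) → 4
  σ[a=6](π[a](U)) → 2

== RESULT ==
a
6
6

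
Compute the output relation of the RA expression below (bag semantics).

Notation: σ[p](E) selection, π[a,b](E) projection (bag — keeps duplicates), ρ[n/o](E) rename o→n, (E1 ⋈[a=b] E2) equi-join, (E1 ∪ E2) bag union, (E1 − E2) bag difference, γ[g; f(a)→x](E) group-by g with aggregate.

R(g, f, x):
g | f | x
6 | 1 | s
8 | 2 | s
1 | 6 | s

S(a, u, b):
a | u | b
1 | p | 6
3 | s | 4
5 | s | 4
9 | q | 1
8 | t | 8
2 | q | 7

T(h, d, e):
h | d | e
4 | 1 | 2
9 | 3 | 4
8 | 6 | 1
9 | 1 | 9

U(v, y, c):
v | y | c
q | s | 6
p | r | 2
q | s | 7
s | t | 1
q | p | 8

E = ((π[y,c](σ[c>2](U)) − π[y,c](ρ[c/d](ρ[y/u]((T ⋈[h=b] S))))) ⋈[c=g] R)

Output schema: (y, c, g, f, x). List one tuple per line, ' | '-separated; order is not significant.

Subexpression sizes:
  U → 5
  σ[c>2](U) → 3
  π[y,c](σ[c>2](U)) → 3
  T → 4
  S → 6
  (T ⋈[h=b] S) → 3
  ρ[y/u]((T ⋈[h=b] S)) → 3
  ρ[c/d](ρ[y/u]((T ⋈[h=b] S))) → 3
  π[y,c](ρ[c/d](ρ[y/u]((T ⋈[h=b] S)))) → 3
  (π[y,c](σ[c>2](U)) − π[y,c](ρ[c/d](ρ[y/u]((T ⋈[h=b] S))))) → 3
  R → 3
  ((π[y,c](σ[c>2](U)) − π[y,c](ρ[c/d](ρ[y/u]((T ⋈[h=b] S))))) ⋈[c=g] R) → 2

== RESULT ==
y | c | g | f | x
p | 8 | 8 | 2 | s
s | 6 | 6 | 1 | s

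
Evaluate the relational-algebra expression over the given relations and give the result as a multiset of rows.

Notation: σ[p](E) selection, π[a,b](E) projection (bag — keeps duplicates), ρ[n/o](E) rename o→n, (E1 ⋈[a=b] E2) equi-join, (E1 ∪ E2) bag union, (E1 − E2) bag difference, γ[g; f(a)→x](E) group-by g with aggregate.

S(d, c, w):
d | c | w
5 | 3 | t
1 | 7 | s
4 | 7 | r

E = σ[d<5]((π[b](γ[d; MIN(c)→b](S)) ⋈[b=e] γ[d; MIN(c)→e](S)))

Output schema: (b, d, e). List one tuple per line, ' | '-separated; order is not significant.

Per-node cardinality:
  S → 3
  γ[d; MIN(c)→b](S) → 3
  π[b](γ[d; MIN(c)→b](S)) → 3
  S → 3
  γ[d; MIN(c)→e](S) → 3
  (π[b](γ[d; MIN(c)→b](S)) ⋈[b=e] γ[d; MIN(c)→e](S)) → 5
  σ[d<5]((π[b](γ[d; MIN(c)→b](S)) ⋈[b=e] γ[d; MIN(c)→e](S))) → 4

== RESULT ==
b | d | e
7 | 1 | 7
7 | 1 | 7
7 | 4 | 7
7 | 4 | 7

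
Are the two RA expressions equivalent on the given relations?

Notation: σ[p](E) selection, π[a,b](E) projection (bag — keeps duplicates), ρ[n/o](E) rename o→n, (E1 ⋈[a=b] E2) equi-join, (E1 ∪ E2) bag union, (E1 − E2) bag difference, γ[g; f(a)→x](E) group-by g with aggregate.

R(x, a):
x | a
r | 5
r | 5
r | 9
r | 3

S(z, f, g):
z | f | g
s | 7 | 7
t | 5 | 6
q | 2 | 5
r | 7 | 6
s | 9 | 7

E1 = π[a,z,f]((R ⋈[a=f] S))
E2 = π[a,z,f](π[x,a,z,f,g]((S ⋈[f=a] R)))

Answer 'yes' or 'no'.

E1 per-node cardinality:
  R → 4
  S → 5
  (R ⋈[a=f] S) → 3
  π[a,z,f]((R ⋈[a=f] S)) → 3
E2 per-node cardinality:
  S → 5
  R → 4
  (S ⋈[f=a] R) → 3
  π[x,a,z,f,g]((S ⋈[f=a] R)) → 3
  π[a,z,f](π[x,a,z,f,g]((S ⋈[f=a] R))) → 3

E1 and E2 produce the same multiset:
a | z | f
5 | t | 5
5 | t | 5
9 | s | 9

yes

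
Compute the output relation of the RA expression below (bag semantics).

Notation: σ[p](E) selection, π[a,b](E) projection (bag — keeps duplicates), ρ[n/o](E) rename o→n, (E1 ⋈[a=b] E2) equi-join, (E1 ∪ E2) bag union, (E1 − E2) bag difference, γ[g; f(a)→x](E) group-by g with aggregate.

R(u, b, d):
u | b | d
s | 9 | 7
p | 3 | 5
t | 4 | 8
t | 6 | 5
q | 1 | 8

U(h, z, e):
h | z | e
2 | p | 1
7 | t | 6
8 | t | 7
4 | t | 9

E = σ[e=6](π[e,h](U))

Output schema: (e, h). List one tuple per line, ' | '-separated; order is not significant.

Stepwise |·|:
  U → 4
  π[e,h](U) → 4
  σ[e=6](π[e,h](U)) → 1

== RESULT ==
e | h
6 | 7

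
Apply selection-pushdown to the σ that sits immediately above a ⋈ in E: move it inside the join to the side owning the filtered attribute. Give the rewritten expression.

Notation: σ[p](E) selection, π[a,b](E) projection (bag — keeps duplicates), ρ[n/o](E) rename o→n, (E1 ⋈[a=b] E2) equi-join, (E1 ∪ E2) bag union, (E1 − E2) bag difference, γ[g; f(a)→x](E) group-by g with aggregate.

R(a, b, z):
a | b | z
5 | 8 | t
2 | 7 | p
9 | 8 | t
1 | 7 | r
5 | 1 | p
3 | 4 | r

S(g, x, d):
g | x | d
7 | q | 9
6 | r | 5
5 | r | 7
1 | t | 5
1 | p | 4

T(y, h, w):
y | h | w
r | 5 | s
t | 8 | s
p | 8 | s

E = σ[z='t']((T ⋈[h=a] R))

σ filters on z, owned by the right side.
E' = (T ⋈[h=a] σ[z='t'](R))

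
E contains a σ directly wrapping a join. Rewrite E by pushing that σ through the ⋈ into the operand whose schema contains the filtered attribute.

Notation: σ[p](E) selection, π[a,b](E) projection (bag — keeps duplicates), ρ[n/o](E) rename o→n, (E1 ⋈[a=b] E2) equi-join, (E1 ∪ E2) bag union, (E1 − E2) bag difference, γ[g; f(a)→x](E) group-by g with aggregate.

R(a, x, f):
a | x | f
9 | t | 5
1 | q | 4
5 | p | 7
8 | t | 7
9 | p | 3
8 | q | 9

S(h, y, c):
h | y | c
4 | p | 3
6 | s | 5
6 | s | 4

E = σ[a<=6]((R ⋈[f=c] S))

σ filters on a, owned by the left side.
E' = (σ[a<=6](R) ⋈[f=c] S)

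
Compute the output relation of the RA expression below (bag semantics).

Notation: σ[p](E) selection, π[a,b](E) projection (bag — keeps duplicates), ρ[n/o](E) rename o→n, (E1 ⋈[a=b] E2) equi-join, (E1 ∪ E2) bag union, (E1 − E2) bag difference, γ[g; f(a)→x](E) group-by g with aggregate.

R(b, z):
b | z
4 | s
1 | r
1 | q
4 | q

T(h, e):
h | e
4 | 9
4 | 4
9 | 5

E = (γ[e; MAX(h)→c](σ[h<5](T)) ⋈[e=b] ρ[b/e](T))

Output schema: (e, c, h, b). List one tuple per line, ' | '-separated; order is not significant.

Subexpression sizes:
  T → 3
  σ[h<5](T) → 2
  γ[e; MAX(h)→c](σ[h<5](T)) → 2
  T → 3
  ρ[b/e](T) → 3
  (γ[e; MAX(h)→c](σ[h<5](T)) ⋈[e=b] ρ[b/e](T)) → 2

== RESULT ==
e | c | h | b
4 | 4 | 4 | 4
9 | 4 | 4 | 9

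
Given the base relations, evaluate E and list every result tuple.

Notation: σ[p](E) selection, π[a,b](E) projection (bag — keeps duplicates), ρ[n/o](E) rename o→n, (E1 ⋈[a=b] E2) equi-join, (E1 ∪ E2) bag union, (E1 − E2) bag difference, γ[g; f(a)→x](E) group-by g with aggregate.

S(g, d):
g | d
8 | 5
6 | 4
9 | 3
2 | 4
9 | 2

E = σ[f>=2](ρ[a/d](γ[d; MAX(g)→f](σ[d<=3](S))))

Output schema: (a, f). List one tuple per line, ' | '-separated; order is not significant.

Row counts bottom-up:
  S → 5
  σ[d<=3](S) → 2
  γ[d; MAX(g)→f](σ[d<=3](S)) → 2
  ρ[a/d](γ[d; MAX(g)→f](σ[d<=3](S))) → 2
  σ[f>=2](ρ[a/d](γ[d; MAX(g)→f](σ[d<=3](S)))) → 2

== RESULT ==
a | f
2 | 9
3 | 9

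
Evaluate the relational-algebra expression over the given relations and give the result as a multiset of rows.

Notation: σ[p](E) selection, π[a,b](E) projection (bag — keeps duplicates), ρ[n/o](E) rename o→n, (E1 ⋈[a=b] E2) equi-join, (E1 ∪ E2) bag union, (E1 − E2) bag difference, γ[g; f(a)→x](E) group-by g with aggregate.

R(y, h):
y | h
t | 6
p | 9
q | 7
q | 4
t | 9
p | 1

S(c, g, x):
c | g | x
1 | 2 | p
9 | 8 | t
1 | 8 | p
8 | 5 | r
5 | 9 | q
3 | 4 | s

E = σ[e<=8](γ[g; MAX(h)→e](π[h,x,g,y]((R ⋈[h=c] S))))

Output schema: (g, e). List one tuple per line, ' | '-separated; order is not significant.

Per-node cardinality:
  R → 6
  S → 6
  (R ⋈[h=c] S) → 4
  π[h,x,g,y]((R ⋈[h=c] S)) → 4
  γ[g; MAX(h)→e](π[h,x,g,y]((R ⋈[h=c] S))) → 2
  σ[e<=8](γ[g; MAX(h)→e](π[h,x,g,y]((R ⋈[h=c] S)))) → 1

== RESULT ==
g | e
2 | 1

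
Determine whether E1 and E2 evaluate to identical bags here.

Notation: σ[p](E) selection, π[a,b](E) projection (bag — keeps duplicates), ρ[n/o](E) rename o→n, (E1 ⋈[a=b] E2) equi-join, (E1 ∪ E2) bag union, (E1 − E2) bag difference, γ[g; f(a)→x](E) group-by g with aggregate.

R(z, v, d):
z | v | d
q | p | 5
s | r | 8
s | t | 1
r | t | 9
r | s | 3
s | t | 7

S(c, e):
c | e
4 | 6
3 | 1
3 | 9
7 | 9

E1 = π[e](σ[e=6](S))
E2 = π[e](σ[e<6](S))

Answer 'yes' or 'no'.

E1 subexpression sizes:
  S → 4
  σ[e=6](S) → 1
  π[e](σ[e=6](S)) → 1
E2 subexpression sizes:
  S → 4
  σ[e<6](S) → 1
  π[e](σ[e<6](S)) → 1

E1 result:
e
6
E2 result:
e
1
Witness: (6,) appears 1× in E1 but 0× in E2.

no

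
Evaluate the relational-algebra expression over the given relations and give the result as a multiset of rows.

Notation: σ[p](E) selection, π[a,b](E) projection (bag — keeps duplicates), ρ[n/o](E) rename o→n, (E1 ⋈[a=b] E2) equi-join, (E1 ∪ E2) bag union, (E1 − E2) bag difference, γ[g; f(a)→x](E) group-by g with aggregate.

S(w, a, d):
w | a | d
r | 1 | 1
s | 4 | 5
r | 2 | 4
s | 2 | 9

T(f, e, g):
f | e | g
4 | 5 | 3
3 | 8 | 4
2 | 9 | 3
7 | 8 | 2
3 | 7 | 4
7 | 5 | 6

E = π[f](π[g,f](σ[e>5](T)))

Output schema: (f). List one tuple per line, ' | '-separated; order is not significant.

Subexpression sizes:
  T → 6
  σ[e>5](T) → 4
  π[g,f](σ[e>5](T)) → 4
  π[f](π[g,f](σ[e>5](T))) → 4

== RESULT ==
f
2
3
3
7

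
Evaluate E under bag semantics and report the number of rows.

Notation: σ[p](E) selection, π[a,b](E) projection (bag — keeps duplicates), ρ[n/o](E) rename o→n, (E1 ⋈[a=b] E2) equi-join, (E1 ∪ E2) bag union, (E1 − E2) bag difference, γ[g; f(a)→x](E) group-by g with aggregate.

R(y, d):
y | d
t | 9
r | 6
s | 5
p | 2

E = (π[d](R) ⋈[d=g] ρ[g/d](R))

Per-node cardinality:
  R → 4
  π[d](R) → 4
  R → 4
  ρ[g/d](R) → 4
  (π[d](R) ⋈[d=g] ρ[g/d](R)) → 4

|E| = 4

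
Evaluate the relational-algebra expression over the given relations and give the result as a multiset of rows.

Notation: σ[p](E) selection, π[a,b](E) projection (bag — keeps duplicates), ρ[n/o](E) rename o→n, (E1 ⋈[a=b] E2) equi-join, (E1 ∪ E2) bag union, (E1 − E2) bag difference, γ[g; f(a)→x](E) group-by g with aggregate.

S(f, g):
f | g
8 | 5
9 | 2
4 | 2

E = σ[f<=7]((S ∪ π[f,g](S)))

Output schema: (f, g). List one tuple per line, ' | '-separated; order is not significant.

Subexpression sizes:
  S → 3
  S → 3
  π[f,g](S) → 3
  (S ∪ π[f,g](S)) → 6
  σ[f<=7]((S ∪ π[f,g](S))) → 2

== RESULT ==
f | g
4 | 2
4 | 2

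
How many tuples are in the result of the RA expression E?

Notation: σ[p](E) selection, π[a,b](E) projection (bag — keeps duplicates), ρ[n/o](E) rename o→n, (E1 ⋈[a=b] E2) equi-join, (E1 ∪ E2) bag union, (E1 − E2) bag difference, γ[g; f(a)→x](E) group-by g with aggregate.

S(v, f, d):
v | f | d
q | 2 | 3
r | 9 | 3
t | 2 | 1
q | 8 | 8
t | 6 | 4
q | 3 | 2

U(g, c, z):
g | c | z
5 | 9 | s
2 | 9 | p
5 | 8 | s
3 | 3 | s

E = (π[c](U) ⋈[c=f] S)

Subexpression sizes:
  U → 4
  π[c](U) → 4
  S → 6
  (π[c](U) ⋈[c=f] S) → 4

|E| = 4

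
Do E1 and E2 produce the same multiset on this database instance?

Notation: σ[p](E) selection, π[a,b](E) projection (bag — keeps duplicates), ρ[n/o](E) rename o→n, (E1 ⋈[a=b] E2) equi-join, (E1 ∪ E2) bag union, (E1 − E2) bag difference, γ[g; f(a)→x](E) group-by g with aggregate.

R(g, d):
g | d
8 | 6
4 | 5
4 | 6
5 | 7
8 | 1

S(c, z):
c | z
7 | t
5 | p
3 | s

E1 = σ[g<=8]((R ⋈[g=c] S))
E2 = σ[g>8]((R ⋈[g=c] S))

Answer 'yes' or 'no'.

E1 per-node cardinality:
  R → 5
  S → 3
  (R ⋈[g=c] S) → 1
  σ[g<=8]((R ⋈[g=c] S)) → 1
E2 per-node cardinality:
  R → 5
  S → 3
  (R ⋈[g=c] S) → 1
  σ[g>8]((R ⋈[g=c] S)) → 0

E1 result:
g | d | c | z
5 | 7 | 5 | p
E2 result:
g | d | c | z
(0 rows)
Witness: (5, 7, 5, 'p') appears 1× in E1 but 0× in E2.

no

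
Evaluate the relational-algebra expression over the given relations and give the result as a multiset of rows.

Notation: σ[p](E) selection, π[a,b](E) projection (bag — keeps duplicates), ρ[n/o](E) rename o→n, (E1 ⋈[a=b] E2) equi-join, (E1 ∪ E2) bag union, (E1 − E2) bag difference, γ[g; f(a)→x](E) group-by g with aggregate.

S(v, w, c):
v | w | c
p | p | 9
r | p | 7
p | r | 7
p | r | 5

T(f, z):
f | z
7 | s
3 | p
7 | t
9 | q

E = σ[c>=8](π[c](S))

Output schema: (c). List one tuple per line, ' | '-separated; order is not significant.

Row counts bottom-up:
  S → 4
  π[c](S) → 4
  σ[c>=8](π[c](S)) → 1

== RESULT ==
c
9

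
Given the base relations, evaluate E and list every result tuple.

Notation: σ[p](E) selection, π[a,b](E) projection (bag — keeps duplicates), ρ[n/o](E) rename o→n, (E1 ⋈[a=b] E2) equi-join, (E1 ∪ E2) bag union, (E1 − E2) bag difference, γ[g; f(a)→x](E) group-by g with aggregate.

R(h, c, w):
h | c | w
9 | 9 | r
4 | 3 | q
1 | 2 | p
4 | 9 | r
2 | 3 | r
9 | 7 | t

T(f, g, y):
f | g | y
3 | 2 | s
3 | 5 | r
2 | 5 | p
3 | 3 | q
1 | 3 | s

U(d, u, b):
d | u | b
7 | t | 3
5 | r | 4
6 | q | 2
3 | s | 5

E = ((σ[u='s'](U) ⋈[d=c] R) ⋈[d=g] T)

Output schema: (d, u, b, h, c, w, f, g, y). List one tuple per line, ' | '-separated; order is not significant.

Subexpression sizes:
  U → 4
  σ[u='s'](U) → 1
  R → 6
  (σ[u='s'](U) ⋈[d=c] R) → 2
  T → 5
  ((σ[u='s'](U) ⋈[d=c] R) ⋈[d=g] T) → 4

== RESULT ==
d | u | b | h | c | w | f | g | y
3 | s | 5 | 2 | 3 | r | 1 | 3 | s
3 | s | 5 | 2 | 3 | r | 3 | 3 | q
3 | s | 5 | 4 | 3 | q | 1 | 3 | s
3 | s | 5 | 4 | 3 | q | 3 | 3 | q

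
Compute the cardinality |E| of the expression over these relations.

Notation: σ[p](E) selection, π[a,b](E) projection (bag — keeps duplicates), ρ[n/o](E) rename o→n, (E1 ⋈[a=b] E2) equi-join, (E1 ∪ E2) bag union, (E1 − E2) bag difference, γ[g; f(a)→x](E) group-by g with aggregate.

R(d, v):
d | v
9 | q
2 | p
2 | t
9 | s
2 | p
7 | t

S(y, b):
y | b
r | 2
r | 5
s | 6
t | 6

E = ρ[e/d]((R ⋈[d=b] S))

Stepwise |·|:
  R → 6
  S → 4
  (R ⋈[d=b] S) → 3
  ρ[e/d]((R ⋈[d=b] S)) → 3

|E| = 3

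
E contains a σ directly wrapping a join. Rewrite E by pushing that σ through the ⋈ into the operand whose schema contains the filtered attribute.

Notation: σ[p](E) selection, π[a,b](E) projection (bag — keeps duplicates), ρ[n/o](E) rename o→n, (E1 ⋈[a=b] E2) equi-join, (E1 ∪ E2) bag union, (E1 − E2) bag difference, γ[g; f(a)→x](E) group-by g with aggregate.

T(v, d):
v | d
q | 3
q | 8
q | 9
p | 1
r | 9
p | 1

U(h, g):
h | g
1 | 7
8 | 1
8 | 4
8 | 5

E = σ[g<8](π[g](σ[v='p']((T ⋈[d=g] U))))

σ filters on v, owned by the left side.
E' = σ[g<8](π[g]((σ[v='p'](T) ⋈[d=g] U)))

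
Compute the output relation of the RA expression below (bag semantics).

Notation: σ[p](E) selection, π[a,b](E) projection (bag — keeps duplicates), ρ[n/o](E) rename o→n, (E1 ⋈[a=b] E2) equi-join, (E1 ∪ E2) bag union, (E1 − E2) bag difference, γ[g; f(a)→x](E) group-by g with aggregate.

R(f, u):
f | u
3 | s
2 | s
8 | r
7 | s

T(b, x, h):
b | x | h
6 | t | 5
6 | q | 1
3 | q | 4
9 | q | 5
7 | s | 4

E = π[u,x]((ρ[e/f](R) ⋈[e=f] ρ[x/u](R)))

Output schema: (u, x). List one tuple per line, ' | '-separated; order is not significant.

Stepwise |·|:
  R → 4
  ρ[e/f](R) → 4
  R → 4
  ρ[x/u](R) → 4
  (ρ[e/f](R) ⋈[e=f] ρ[x/u](R)) → 4
  π[u,x]((ρ[e/f](R) ⋈[e=f] ρ[x/u](R))) → 4

== RESULT ==
u | x
r | r
s | s
s | s
s | s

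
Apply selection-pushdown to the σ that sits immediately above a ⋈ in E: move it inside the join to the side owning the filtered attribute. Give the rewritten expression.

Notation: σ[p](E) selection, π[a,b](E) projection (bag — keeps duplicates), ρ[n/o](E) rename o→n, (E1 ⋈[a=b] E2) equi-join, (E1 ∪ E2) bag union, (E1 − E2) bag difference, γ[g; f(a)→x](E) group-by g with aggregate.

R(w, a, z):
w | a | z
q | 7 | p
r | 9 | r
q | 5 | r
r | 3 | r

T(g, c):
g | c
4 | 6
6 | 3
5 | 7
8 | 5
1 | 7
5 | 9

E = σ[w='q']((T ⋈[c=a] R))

σ filters on w, owned by the right side.
E' = (T ⋈[c=a] σ[w='q'](R))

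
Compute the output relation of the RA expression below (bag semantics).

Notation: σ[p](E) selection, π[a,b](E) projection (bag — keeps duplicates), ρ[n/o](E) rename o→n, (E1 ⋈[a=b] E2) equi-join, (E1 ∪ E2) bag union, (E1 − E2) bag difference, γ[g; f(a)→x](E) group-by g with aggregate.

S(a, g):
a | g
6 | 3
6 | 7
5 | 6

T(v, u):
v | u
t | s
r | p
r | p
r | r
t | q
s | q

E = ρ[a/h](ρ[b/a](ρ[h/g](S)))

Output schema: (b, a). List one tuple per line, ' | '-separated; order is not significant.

Subexpression sizes:
  S → 3
  ρ[h/g](S) → 3
  ρ[b/a](ρ[h/g](S)) → 3
  ρ[a/h](ρ[b/a](ρ[h/g](S))) → 3

== RESULT ==
b | a
5 | 6
6 | 3
6 | 7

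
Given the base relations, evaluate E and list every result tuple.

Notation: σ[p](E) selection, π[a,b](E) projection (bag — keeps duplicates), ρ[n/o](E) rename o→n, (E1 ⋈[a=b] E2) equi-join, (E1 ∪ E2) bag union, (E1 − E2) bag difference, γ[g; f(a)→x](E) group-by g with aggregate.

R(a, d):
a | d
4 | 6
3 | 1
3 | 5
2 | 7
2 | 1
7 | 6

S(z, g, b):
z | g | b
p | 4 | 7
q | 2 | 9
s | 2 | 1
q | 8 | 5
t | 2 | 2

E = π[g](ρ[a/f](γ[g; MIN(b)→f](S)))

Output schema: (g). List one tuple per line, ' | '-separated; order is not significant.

Row counts bottom-up:
  S → 5
  γ[g; MIN(b)→f](S) → 3
  ρ[a/f](γ[g; MIN(b)→f](S)) → 3
  π[g](ρ[a/f](γ[g; MIN(b)→f](S))) → 3

== RESULT ==
g
2
4
8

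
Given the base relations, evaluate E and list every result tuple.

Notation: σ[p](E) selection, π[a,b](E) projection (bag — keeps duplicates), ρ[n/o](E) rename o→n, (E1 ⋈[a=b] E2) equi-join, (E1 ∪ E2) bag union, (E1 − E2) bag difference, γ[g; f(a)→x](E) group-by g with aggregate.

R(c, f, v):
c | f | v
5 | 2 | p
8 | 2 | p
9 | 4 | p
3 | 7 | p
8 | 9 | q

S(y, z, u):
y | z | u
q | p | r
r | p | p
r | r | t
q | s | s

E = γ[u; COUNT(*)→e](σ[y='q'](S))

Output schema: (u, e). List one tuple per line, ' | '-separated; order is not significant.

Subexpression sizes:
  S → 4
  σ[y='q'](S) → 2
  γ[u; COUNT(*)→e](σ[y='q'](S)) → 2

== RESULT ==
u | e
r | 1
s | 1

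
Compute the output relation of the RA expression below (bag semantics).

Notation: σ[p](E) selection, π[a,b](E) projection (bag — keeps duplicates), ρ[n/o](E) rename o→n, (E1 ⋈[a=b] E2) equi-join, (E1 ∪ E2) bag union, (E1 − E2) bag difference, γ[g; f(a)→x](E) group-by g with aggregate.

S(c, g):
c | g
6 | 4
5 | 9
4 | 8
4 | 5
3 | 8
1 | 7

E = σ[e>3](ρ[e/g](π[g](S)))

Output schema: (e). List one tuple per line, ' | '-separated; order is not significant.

Per-node cardinality:
  S → 6
  π[g](S) → 6
  ρ[e/g](π[g](S)) → 6
  σ[e>3](ρ[e/g](π[g](S))) → 6

== RESULT ==
e
4
5
7
8
8
9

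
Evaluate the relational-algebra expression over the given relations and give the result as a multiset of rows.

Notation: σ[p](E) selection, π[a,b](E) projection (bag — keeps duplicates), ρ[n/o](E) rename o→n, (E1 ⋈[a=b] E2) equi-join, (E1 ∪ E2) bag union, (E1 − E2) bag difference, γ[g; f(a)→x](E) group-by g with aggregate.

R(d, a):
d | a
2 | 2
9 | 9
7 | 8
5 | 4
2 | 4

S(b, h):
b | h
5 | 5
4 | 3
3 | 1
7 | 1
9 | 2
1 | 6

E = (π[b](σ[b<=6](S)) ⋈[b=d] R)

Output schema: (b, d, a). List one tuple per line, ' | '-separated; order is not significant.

Row counts bottom-up:
  S → 6
  σ[b<=6](S) → 4
  π[b](σ[b<=6](S)) → 4
  R → 5
  (π[b](σ[b<=6](S)) ⋈[b=d] R) → 1

== RESULT ==
b | d | a
5 | 5 | 4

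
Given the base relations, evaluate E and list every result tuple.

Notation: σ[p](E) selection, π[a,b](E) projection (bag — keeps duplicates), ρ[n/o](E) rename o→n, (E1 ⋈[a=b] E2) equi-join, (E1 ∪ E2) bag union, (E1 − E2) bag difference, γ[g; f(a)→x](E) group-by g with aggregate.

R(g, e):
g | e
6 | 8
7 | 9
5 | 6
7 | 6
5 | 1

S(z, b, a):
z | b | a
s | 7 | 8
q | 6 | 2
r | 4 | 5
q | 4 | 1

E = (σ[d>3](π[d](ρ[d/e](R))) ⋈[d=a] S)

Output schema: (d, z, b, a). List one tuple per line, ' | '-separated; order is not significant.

Stepwise |·|:
  R → 5
  ρ[d/e](R) → 5
  π[d](ρ[d/e](R)) → 5
  σ[d>3](π[d](ρ[d/e](R))) → 4
  S → 4
  (σ[d>3](π[d](ρ[d/e](R))) ⋈[d=a] S) → 1

== RESULT ==
d | z | b | a
8 | s | 7 | 8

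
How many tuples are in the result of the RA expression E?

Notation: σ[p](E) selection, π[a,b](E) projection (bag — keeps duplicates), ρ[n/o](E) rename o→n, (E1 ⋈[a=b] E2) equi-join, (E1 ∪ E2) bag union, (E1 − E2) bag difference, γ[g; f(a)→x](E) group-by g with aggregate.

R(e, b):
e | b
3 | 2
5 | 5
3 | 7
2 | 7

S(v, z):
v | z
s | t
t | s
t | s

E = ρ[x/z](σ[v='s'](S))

Per-node cardinality:
  S → 3
  σ[v='s'](S) → 1
  ρ[x/z](σ[v='s'](S)) → 1

|E| = 1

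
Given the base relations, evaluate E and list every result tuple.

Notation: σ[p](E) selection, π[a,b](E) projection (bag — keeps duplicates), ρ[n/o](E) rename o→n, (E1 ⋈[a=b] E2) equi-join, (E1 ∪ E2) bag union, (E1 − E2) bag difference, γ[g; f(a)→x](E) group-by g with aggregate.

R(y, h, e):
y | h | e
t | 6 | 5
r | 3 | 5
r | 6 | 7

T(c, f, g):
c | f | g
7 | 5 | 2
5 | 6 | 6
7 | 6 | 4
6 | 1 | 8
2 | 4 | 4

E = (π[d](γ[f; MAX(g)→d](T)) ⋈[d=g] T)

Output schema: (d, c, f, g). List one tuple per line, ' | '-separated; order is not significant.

Per-node cardinality:
  T → 5
  γ[f; MAX(g)→d](T) → 4
  π[d](γ[f; MAX(g)→d](T)) → 4
  T → 5
  (π[d](γ[f; MAX(g)→d](T)) ⋈[d=g] T) → 5

== RESULT ==
d | c | f | g
2 | 7 | 5 | 2
4 | 2 | 4 | 4
4 | 7 | 6 | 4
6 | 5 | 6 | 6
8 | 6 | 1 | 8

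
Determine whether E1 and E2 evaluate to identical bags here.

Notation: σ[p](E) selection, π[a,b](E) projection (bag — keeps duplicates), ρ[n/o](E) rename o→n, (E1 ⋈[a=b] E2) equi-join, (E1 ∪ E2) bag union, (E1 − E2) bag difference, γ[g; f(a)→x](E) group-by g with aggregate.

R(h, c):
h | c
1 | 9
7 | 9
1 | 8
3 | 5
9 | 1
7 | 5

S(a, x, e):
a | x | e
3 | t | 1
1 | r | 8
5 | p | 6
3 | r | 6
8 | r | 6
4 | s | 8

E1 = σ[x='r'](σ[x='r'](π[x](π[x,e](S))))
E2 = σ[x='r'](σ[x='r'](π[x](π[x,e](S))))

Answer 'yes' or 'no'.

E1 per-node cardinality:
  S → 6
  π[x,e](S) → 6
  π[x](π[x,e](S)) → 6
  σ[x='r'](π[x](π[x,e](S))) → 3
  σ[x='r'](σ[x='r'](π[x](π[x,e](S)))) → 3
E2 per-node cardinality:
  S → 6
  π[x,e](S) → 6
  π[x](π[x,e](S)) → 6
  σ[x='r'](π[x](π[x,e](S))) → 3
  σ[x='r'](σ[x='r'](π[x](π[x,e](S)))) → 3

E1 and E2 produce the same multiset:
x
r
r
r

yes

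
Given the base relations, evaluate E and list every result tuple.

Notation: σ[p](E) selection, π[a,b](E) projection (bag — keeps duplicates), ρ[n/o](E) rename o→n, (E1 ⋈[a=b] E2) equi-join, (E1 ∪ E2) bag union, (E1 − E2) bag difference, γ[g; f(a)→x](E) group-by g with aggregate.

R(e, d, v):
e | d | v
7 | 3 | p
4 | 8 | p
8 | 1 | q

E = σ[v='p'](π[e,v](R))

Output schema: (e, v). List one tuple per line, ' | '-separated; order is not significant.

Stepwise |·|:
  R → 3
  π[e,v](R) → 3
  σ[v='p'](π[e,v](R)) → 2

== RESULT ==
e | v
4 | p
7 | p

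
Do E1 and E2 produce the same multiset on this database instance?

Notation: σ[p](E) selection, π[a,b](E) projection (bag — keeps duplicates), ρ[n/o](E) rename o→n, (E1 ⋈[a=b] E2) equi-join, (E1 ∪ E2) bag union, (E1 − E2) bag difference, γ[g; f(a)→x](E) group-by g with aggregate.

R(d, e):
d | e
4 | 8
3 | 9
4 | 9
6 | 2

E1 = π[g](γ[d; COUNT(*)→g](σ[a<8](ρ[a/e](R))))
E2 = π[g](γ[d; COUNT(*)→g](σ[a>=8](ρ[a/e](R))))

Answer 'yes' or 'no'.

E1 row counts bottom-up:
  R → 4
  ρ[a/e](R) → 4
  σ[a<8](ρ[a/e](R)) → 1
  γ[d; COUNT(*)→g](σ[a<8](ρ[a/e](R))) → 1
  π[g](γ[d; COUNT(*)→g](σ[a<8](ρ[a/e](R)))) → 1
E2 row counts bottom-up:
  R → 4
  ρ[a/e](R) → 4
  σ[a>=8](ρ[a/e](R)) → 3
  γ[d; COUNT(*)→g](σ[a>=8](ρ[a/e](R))) → 2
  π[g](γ[d; COUNT(*)→g](σ[a>=8](ρ[a/e](R)))) → 2

E1 result:
g
1
E2 result:
g
1
2
Witness: (2,) appears 0× in E1 but 1× in E2.

no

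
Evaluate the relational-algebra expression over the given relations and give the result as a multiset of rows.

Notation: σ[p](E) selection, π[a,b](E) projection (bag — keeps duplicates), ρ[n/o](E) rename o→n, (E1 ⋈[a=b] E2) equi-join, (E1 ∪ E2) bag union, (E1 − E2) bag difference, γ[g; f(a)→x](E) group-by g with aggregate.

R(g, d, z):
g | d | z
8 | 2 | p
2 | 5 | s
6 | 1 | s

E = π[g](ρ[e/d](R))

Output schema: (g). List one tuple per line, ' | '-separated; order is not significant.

Row counts bottom-up:
  R → 3
  ρ[e/d](R) → 3
  π[g](ρ[e/d](R)) → 3

== RESULT ==
g
2
6
8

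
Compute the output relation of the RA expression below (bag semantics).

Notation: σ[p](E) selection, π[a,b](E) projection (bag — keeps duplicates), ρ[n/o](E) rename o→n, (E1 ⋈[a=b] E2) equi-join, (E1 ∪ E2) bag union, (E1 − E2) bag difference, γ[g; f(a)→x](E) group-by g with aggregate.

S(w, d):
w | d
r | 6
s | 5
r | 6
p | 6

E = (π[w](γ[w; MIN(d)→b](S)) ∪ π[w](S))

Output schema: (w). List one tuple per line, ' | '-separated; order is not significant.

Subexpression sizes:
  S → 4
  γ[w; MIN(d)→b](S) → 3
  π[w](γ[w; MIN(d)→b](S)) → 3
  S → 4
  π[w](S) → 4
  (π[w](γ[w; MIN(d)→b](S)) ∪ π[w](S)) → 7

== RESULT ==
w
p
p
r
r
r
s
s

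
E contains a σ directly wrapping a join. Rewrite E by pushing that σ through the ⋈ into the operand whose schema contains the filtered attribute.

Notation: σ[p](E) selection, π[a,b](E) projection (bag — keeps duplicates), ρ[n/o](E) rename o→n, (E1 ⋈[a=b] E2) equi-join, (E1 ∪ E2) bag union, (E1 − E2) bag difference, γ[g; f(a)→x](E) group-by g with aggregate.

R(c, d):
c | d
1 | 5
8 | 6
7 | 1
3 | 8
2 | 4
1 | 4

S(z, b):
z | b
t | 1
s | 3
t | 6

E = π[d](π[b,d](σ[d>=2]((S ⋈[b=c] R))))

σ filters on d, owned by the right side.
E' = π[d](π[b,d]((S ⋈[b=c] σ[d>=2](R))))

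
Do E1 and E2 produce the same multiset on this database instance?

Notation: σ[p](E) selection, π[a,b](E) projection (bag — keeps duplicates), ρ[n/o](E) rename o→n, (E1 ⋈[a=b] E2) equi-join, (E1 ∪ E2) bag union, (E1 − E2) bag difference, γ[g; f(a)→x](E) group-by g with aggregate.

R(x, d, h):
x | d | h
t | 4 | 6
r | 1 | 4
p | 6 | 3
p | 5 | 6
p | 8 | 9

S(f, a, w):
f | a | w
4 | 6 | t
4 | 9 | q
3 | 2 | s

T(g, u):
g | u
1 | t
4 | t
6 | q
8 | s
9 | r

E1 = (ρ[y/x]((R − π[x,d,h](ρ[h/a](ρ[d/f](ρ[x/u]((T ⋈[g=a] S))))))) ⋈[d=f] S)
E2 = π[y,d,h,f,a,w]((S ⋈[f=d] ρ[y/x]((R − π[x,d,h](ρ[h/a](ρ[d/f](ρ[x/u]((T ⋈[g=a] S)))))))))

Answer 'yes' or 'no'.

E1 per-node cardinality:
  R → 5
  T → 5
  S → 3
  (T ⋈[g=a] S) → 2
  ρ[x/u]((T ⋈[g=a] S)) → 2
  ρ[d/f](ρ[x/u]((T ⋈[g=a] S))) → 2
  ρ[h/a](ρ[d/f](ρ[x/u]((T ⋈[g=a] S)))) → 2
  π[x,d,h](ρ[h/a](ρ[d/f](ρ[x/u]((T ⋈[g=a] S))))) → 2
  (R − π[x,d,h](ρ[h/a](ρ[d/f](ρ[x/u]((T ⋈[g=a] S)))))) → 5
  ρ[y/x]((R − π[x,d,h](ρ[h/a](ρ[d/f](ρ[x/u]((T ⋈[g=a] S))))))) → 5
  S → 3
  (ρ[y/x]((R − π[x,d,h](ρ[h/a](ρ[d/f](ρ[x/u]((T ⋈[g=a] S))))))) ⋈[d=f] S) → 2
E2 per-node cardinality:
  S → 3
  R → 5
  T → 5
  S → 3
  (T ⋈[g=a] S) → 2
  ρ[x/u]((T ⋈[g=a] S)) → 2
  ρ[d/f](ρ[x/u]((T ⋈[g=a] S))) → 2
  ρ[h/a](ρ[d/f](ρ[x/u]((T ⋈[g=a] S)))) → 2
  π[x,d,h](ρ[h/a](ρ[d/f](ρ[x/u]((T ⋈[g=a] S))))) → 2
  (R − π[x,d,h](ρ[h/a](ρ[d/f](ρ[x/u]((T ⋈[g=a] S)))))) → 5
  ρ[y/x]((R − π[x,d,h](ρ[h/a](ρ[d/f](ρ[x/u]((T ⋈[g=a] S))))))) → 5
  (S ⋈[f=d] ρ[y/x]((R − π[x,d,h](ρ[h/a](ρ[d/f](ρ[x/u]((T ⋈[g=a] S)))))))) → 2
  π[y,d,h,f,a,w]((S ⋈[f=d] ρ[y/x]((R − π[x,d,h](ρ[h/a](ρ[d/f](ρ[x/u]((T ⋈[g=a] S))))))))) → 2

E1 and E2 produce the same multiset:
y | d | h | f | a | w
t | 4 | 6 | 4 | 6 | t
t | 4 | 6 | 4 | 9 | q

yes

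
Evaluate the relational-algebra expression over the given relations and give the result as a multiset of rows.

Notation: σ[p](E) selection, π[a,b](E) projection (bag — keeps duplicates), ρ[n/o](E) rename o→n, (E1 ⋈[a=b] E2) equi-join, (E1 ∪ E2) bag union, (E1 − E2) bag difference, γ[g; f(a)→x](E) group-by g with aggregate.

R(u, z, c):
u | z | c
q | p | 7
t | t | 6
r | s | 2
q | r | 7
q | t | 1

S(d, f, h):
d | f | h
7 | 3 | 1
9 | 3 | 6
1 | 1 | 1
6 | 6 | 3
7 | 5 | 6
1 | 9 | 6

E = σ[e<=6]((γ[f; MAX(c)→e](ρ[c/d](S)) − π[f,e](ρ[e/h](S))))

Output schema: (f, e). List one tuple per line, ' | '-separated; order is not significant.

Subexpression sizes:
  S → 6
  ρ[c/d](S) → 6
  γ[f; MAX(c)→e](ρ[c/d](S)) → 5
  S → 6
  ρ[e/h](S) → 6
  π[f,e](ρ[e/h](S)) → 6
  (γ[f; MAX(c)→e](ρ[c/d](S)) − π[f,e](ρ[e/h](S))) → 4
  σ[e<=6]((γ[f; MAX(c)→e](ρ[c/d](S)) − π[f,e](ρ[e/h](S)))) → 2

== RESULT ==
f | e
6 | 6
9 | 1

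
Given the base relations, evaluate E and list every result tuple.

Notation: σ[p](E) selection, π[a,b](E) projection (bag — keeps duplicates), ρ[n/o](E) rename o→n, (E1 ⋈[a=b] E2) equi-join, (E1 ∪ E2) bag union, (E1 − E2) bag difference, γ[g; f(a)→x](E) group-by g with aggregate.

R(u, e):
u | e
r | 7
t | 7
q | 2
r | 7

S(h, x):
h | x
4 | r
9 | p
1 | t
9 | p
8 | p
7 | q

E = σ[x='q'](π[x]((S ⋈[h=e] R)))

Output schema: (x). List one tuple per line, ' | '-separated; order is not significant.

Subexpression sizes:
  S → 6
  R → 4
  (S ⋈[h=e] R) → 3
  π[x]((S ⋈[h=e] R)) → 3
  σ[x='q'](π[x]((S ⋈[h=e] R))) → 3

== RESULT ==
x
q
q
q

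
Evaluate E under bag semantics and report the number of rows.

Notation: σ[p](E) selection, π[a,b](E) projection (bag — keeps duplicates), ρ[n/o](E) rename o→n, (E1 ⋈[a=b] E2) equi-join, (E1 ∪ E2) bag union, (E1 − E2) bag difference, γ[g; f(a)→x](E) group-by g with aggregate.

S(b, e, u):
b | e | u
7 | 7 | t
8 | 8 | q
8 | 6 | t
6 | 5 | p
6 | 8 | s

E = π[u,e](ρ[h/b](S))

Subexpression sizes:
  S → 5
  ρ[h/b](S) → 5
  π[u,e](ρ[h/b](S)) → 5

|E| = 5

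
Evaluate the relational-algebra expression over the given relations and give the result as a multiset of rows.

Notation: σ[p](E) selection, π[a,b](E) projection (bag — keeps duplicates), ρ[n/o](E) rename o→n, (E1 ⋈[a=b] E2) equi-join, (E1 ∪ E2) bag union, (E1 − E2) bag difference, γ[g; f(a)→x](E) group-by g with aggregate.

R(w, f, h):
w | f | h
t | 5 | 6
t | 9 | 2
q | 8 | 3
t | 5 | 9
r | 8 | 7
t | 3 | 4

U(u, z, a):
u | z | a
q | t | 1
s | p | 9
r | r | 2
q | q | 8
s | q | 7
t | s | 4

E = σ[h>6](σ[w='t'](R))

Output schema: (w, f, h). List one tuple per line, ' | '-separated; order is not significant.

Subexpression sizes:
  R → 6
  σ[w='t'](R) → 4
  σ[h>6](σ[w='t'](R)) → 1

== RESULT ==
w | f | h
t | 5 | 9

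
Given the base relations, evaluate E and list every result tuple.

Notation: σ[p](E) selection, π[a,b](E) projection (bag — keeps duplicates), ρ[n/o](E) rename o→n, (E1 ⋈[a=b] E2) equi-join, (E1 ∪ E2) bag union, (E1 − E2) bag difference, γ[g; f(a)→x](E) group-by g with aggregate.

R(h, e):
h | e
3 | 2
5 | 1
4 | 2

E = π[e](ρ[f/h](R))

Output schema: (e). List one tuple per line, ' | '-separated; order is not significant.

Subexpression sizes:
  R → 3
  ρ[f/h](R) → 3
  π[e](ρ[f/h](R)) → 3

== RESULT ==
e
1
2
2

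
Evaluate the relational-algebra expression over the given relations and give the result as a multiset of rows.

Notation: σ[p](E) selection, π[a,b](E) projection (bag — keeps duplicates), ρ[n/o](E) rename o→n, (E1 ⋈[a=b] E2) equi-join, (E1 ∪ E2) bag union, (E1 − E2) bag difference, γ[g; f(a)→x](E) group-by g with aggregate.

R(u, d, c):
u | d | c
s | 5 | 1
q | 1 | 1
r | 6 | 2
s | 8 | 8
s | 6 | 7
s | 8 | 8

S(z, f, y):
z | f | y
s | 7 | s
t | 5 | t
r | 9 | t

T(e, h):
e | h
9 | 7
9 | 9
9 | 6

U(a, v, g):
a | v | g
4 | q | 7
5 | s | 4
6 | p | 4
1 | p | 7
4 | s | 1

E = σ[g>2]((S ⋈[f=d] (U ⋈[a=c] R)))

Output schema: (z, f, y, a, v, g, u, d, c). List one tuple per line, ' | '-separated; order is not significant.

Per-node cardinality:
  S → 3
  U → 5
  R → 6
  (U ⋈[a=c] R) → 2
  (S ⋈[f=d] (U ⋈[a=c] R)) → 1
  σ[g>2]((S ⋈[f=d] (U ⋈[a=c] R))) → 1

== RESULT ==
z | f | y | a | v | g | u | d | c
t | 5 | t | 1 | p | 7 | s | 5 | 1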